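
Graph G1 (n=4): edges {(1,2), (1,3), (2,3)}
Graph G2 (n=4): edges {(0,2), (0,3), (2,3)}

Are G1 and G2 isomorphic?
Yes, isomorphic

The graphs are isomorphic.
One valid mapping φ: V(G1) → V(G2): 0→1, 1→2, 2→0, 3→3

Verify φ preserves adjacency — for each edge of G1, its image is an edge of G2:
  (1,2) → (φ(1),φ(2)) = (0,2) ∈ E(G2) ✓
  (1,3) → (φ(1),φ(3)) = (2,3) ∈ E(G2) ✓
  (2,3) → (φ(2),φ(3)) = (0,3) ∈ E(G2) ✓
All 3 edges of G1 map to edges of G2, and |E(G1)| = |E(G2)| = 3, so φ is a bijection on edges as well as vertices. Hence G1 ≅ G2.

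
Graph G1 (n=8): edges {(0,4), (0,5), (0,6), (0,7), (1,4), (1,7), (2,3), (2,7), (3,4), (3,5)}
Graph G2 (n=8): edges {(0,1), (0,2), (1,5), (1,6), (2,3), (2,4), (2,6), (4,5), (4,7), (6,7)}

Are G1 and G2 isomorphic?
Yes, isomorphic

The graphs are isomorphic.
One valid mapping φ: V(G1) → V(G2): 0→2, 1→7, 2→5, 3→1, 4→6, 5→0, 6→3, 7→4

Verify φ preserves adjacency — for each edge of G1, its image is an edge of G2:
  (0,4) → (φ(0),φ(4)) = (2,6) ∈ E(G2) ✓
  (0,5) → (φ(0),φ(5)) = (0,2) ∈ E(G2) ✓
  (0,6) → (φ(0),φ(6)) = (2,3) ∈ E(G2) ✓
  (0,7) → (φ(0),φ(7)) = (2,4) ∈ E(G2) ✓
  (1,4) → (φ(1),φ(4)) = (6,7) ∈ E(G2) ✓
  (1,7) → (φ(1),φ(7)) = (4,7) ∈ E(G2) ✓
  (2,3) → (φ(2),φ(3)) = (1,5) ∈ E(G2) ✓
  (2,7) → (φ(2),φ(7)) = (4,5) ∈ E(G2) ✓
  (3,4) → (φ(3),φ(4)) = (1,6) ∈ E(G2) ✓
  (3,5) → (φ(3),φ(5)) = (0,1) ∈ E(G2) ✓
All 10 edges of G1 map to edges of G2, and |E(G1)| = |E(G2)| = 10, so φ is a bijection on edges as well as vertices. Hence G1 ≅ G2.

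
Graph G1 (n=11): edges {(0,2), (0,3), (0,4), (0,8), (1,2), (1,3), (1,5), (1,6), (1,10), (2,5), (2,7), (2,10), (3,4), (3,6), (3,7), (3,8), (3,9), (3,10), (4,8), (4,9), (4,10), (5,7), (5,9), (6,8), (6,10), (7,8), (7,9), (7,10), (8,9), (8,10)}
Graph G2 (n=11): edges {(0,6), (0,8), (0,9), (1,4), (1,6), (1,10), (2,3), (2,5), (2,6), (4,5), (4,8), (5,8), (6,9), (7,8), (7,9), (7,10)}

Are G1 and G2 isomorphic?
No, not isomorphic

The graphs are NOT isomorphic.

Degrees in G1: deg(0)=4, deg(1)=5, deg(2)=5, deg(3)=8, deg(4)=5, deg(5)=4, deg(6)=4, deg(7)=6, deg(8)=7, deg(9)=5, deg(10)=7.
Sorted degree sequence of G1: [8, 7, 7, 6, 5, 5, 5, 5, 4, 4, 4].
Degrees in G2: deg(0)=3, deg(1)=3, deg(2)=3, deg(3)=1, deg(4)=3, deg(5)=3, deg(6)=4, deg(7)=3, deg(8)=4, deg(9)=3, deg(10)=2.
Sorted degree sequence of G2: [4, 4, 3, 3, 3, 3, 3, 3, 3, 2, 1].
The (sorted) degree sequence is an isomorphism invariant, so since G1 and G2 have different degree sequences they cannot be isomorphic.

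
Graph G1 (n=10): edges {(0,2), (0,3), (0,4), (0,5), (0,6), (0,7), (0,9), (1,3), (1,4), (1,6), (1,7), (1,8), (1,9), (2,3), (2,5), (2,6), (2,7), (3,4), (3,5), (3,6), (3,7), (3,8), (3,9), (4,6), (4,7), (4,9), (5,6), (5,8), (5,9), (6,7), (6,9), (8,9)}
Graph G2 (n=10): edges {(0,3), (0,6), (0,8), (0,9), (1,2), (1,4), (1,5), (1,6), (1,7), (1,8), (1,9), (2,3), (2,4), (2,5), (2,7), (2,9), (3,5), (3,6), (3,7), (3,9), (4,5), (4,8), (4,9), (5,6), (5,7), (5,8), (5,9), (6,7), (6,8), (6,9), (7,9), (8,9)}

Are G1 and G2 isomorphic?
Yes, isomorphic

The graphs are isomorphic.
One valid mapping φ: V(G1) → V(G2): 0→1, 1→3, 2→4, 3→9, 4→7, 5→8, 6→5, 7→2, 8→0, 9→6

Verify φ preserves adjacency — for each edge of G1, its image is an edge of G2:
  (0,2) → (φ(0),φ(2)) = (1,4) ∈ E(G2) ✓
  (0,3) → (φ(0),φ(3)) = (1,9) ∈ E(G2) ✓
  (0,4) → (φ(0),φ(4)) = (1,7) ∈ E(G2) ✓
  (0,5) → (φ(0),φ(5)) = (1,8) ∈ E(G2) ✓
  (0,6) → (φ(0),φ(6)) = (1,5) ∈ E(G2) ✓
  (0,7) → (φ(0),φ(7)) = (1,2) ∈ E(G2) ✓
  (0,9) → (φ(0),φ(9)) = (1,6) ∈ E(G2) ✓
  (1,3) → (φ(1),φ(3)) = (3,9) ∈ E(G2) ✓
  (1,4) → (φ(1),φ(4)) = (3,7) ∈ E(G2) ✓
  (1,6) → (φ(1),φ(6)) = (3,5) ∈ E(G2) ✓
  (1,7) → (φ(1),φ(7)) = (2,3) ∈ E(G2) ✓
  (1,8) → (φ(1),φ(8)) = (0,3) ∈ E(G2) ✓
  (1,9) → (φ(1),φ(9)) = (3,6) ∈ E(G2) ✓
  (2,3) → (φ(2),φ(3)) = (4,9) ∈ E(G2) ✓
  (2,5) → (φ(2),φ(5)) = (4,8) ∈ E(G2) ✓
  (2,6) → (φ(2),φ(6)) = (4,5) ∈ E(G2) ✓
  (2,7) → (φ(2),φ(7)) = (2,4) ∈ E(G2) ✓
  (3,4) → (φ(3),φ(4)) = (7,9) ∈ E(G2) ✓
  (3,5) → (φ(3),φ(5)) = (8,9) ∈ E(G2) ✓
  (3,6) → (φ(3),φ(6)) = (5,9) ∈ E(G2) ✓
  (3,7) → (φ(3),φ(7)) = (2,9) ∈ E(G2) ✓
  (3,8) → (φ(3),φ(8)) = (0,9) ∈ E(G2) ✓
  (3,9) → (φ(3),φ(9)) = (6,9) ∈ E(G2) ✓
  (4,6) → (φ(4),φ(6)) = (5,7) ∈ E(G2) ✓
  (4,7) → (φ(4),φ(7)) = (2,7) ∈ E(G2) ✓
  (4,9) → (φ(4),φ(9)) = (6,7) ∈ E(G2) ✓
  (5,6) → (φ(5),φ(6)) = (5,8) ∈ E(G2) ✓
  (5,8) → (φ(5),φ(8)) = (0,8) ∈ E(G2) ✓
  (5,9) → (φ(5),φ(9)) = (6,8) ∈ E(G2) ✓
  (6,7) → (φ(6),φ(7)) = (2,5) ∈ E(G2) ✓
  (6,9) → (φ(6),φ(9)) = (5,6) ∈ E(G2) ✓
  (8,9) → (φ(8),φ(9)) = (0,6) ∈ E(G2) ✓
All 32 edges of G1 map to edges of G2, and |E(G1)| = |E(G2)| = 32, so φ is a bijection on edges as well as vertices. Hence G1 ≅ G2.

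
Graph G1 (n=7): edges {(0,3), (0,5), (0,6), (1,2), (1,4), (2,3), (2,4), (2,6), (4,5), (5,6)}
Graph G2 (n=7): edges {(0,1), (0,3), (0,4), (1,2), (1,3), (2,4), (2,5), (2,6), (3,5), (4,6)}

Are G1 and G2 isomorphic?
Yes, isomorphic

The graphs are isomorphic.
One valid mapping φ: V(G1) → V(G2): 0→3, 1→6, 2→2, 3→5, 4→4, 5→0, 6→1

Verify φ preserves adjacency — for each edge of G1, its image is an edge of G2:
  (0,3) → (φ(0),φ(3)) = (3,5) ∈ E(G2) ✓
  (0,5) → (φ(0),φ(5)) = (0,3) ∈ E(G2) ✓
  (0,6) → (φ(0),φ(6)) = (1,3) ∈ E(G2) ✓
  (1,2) → (φ(1),φ(2)) = (2,6) ∈ E(G2) ✓
  (1,4) → (φ(1),φ(4)) = (4,6) ∈ E(G2) ✓
  (2,3) → (φ(2),φ(3)) = (2,5) ∈ E(G2) ✓
  (2,4) → (φ(2),φ(4)) = (2,4) ∈ E(G2) ✓
  (2,6) → (φ(2),φ(6)) = (1,2) ∈ E(G2) ✓
  (4,5) → (φ(4),φ(5)) = (0,4) ∈ E(G2) ✓
  (5,6) → (φ(5),φ(6)) = (0,1) ∈ E(G2) ✓
All 10 edges of G1 map to edges of G2, and |E(G1)| = |E(G2)| = 10, so φ is a bijection on edges as well as vertices. Hence G1 ≅ G2.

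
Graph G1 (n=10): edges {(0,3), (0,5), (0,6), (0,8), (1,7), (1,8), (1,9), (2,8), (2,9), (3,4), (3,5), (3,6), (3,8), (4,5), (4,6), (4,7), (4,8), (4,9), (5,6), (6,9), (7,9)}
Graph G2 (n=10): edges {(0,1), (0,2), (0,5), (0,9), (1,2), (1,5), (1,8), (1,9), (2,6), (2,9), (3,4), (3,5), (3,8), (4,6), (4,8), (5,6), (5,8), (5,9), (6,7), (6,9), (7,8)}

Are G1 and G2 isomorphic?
Yes, isomorphic

The graphs are isomorphic.
One valid mapping φ: V(G1) → V(G2): 0→2, 1→4, 2→7, 3→9, 4→5, 5→0, 6→1, 7→3, 8→6, 9→8

Verify φ preserves adjacency — for each edge of G1, its image is an edge of G2:
  (0,3) → (φ(0),φ(3)) = (2,9) ∈ E(G2) ✓
  (0,5) → (φ(0),φ(5)) = (0,2) ∈ E(G2) ✓
  (0,6) → (φ(0),φ(6)) = (1,2) ∈ E(G2) ✓
  (0,8) → (φ(0),φ(8)) = (2,6) ∈ E(G2) ✓
  (1,7) → (φ(1),φ(7)) = (3,4) ∈ E(G2) ✓
  (1,8) → (φ(1),φ(8)) = (4,6) ∈ E(G2) ✓
  (1,9) → (φ(1),φ(9)) = (4,8) ∈ E(G2) ✓
  (2,8) → (φ(2),φ(8)) = (6,7) ∈ E(G2) ✓
  (2,9) → (φ(2),φ(9)) = (7,8) ∈ E(G2) ✓
  (3,4) → (φ(3),φ(4)) = (5,9) ∈ E(G2) ✓
  (3,5) → (φ(3),φ(5)) = (0,9) ∈ E(G2) ✓
  (3,6) → (φ(3),φ(6)) = (1,9) ∈ E(G2) ✓
  (3,8) → (φ(3),φ(8)) = (6,9) ∈ E(G2) ✓
  (4,5) → (φ(4),φ(5)) = (0,5) ∈ E(G2) ✓
  (4,6) → (φ(4),φ(6)) = (1,5) ∈ E(G2) ✓
  (4,7) → (φ(4),φ(7)) = (3,5) ∈ E(G2) ✓
  (4,8) → (φ(4),φ(8)) = (5,6) ∈ E(G2) ✓
  (4,9) → (φ(4),φ(9)) = (5,8) ∈ E(G2) ✓
  (5,6) → (φ(5),φ(6)) = (0,1) ∈ E(G2) ✓
  (6,9) → (φ(6),φ(9)) = (1,8) ∈ E(G2) ✓
  (7,9) → (φ(7),φ(9)) = (3,8) ∈ E(G2) ✓
All 21 edges of G1 map to edges of G2, and |E(G1)| = |E(G2)| = 21, so φ is a bijection on edges as well as vertices. Hence G1 ≅ G2.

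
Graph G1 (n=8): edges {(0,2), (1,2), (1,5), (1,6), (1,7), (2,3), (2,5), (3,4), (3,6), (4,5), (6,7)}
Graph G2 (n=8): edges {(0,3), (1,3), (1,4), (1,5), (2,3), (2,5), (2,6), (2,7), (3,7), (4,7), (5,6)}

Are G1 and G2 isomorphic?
Yes, isomorphic

The graphs are isomorphic.
One valid mapping φ: V(G1) → V(G2): 0→0, 1→2, 2→3, 3→1, 4→4, 5→7, 6→5, 7→6

Verify φ preserves adjacency — for each edge of G1, its image is an edge of G2:
  (0,2) → (φ(0),φ(2)) = (0,3) ∈ E(G2) ✓
  (1,2) → (φ(1),φ(2)) = (2,3) ∈ E(G2) ✓
  (1,5) → (φ(1),φ(5)) = (2,7) ∈ E(G2) ✓
  (1,6) → (φ(1),φ(6)) = (2,5) ∈ E(G2) ✓
  (1,7) → (φ(1),φ(7)) = (2,6) ∈ E(G2) ✓
  (2,3) → (φ(2),φ(3)) = (1,3) ∈ E(G2) ✓
  (2,5) → (φ(2),φ(5)) = (3,7) ∈ E(G2) ✓
  (3,4) → (φ(3),φ(4)) = (1,4) ∈ E(G2) ✓
  (3,6) → (φ(3),φ(6)) = (1,5) ∈ E(G2) ✓
  (4,5) → (φ(4),φ(5)) = (4,7) ∈ E(G2) ✓
  (6,7) → (φ(6),φ(7)) = (5,6) ∈ E(G2) ✓
All 11 edges of G1 map to edges of G2, and |E(G1)| = |E(G2)| = 11, so φ is a bijection on edges as well as vertices. Hence G1 ≅ G2.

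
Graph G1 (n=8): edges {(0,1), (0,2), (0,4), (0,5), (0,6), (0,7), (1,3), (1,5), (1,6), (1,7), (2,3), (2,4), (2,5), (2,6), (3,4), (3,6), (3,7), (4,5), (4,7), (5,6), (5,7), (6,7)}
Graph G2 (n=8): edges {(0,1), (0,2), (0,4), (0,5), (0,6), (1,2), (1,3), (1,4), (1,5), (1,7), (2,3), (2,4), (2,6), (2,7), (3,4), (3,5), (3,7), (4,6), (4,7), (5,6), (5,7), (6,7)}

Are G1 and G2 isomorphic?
Yes, isomorphic

The graphs are isomorphic.
One valid mapping φ: V(G1) → V(G2): 0→2, 1→3, 2→6, 3→5, 4→0, 5→4, 6→7, 7→1

Verify φ preserves adjacency — for each edge of G1, its image is an edge of G2:
  (0,1) → (φ(0),φ(1)) = (2,3) ∈ E(G2) ✓
  (0,2) → (φ(0),φ(2)) = (2,6) ∈ E(G2) ✓
  (0,4) → (φ(0),φ(4)) = (0,2) ∈ E(G2) ✓
  (0,5) → (φ(0),φ(5)) = (2,4) ∈ E(G2) ✓
  (0,6) → (φ(0),φ(6)) = (2,7) ∈ E(G2) ✓
  (0,7) → (φ(0),φ(7)) = (1,2) ∈ E(G2) ✓
  (1,3) → (φ(1),φ(3)) = (3,5) ∈ E(G2) ✓
  (1,5) → (φ(1),φ(5)) = (3,4) ∈ E(G2) ✓
  (1,6) → (φ(1),φ(6)) = (3,7) ∈ E(G2) ✓
  (1,7) → (φ(1),φ(7)) = (1,3) ∈ E(G2) ✓
  (2,3) → (φ(2),φ(3)) = (5,6) ∈ E(G2) ✓
  (2,4) → (φ(2),φ(4)) = (0,6) ∈ E(G2) ✓
  (2,5) → (φ(2),φ(5)) = (4,6) ∈ E(G2) ✓
  (2,6) → (φ(2),φ(6)) = (6,7) ∈ E(G2) ✓
  (3,4) → (φ(3),φ(4)) = (0,5) ∈ E(G2) ✓
  (3,6) → (φ(3),φ(6)) = (5,7) ∈ E(G2) ✓
  (3,7) → (φ(3),φ(7)) = (1,5) ∈ E(G2) ✓
  (4,5) → (φ(4),φ(5)) = (0,4) ∈ E(G2) ✓
  (4,7) → (φ(4),φ(7)) = (0,1) ∈ E(G2) ✓
  (5,6) → (φ(5),φ(6)) = (4,7) ∈ E(G2) ✓
  (5,7) → (φ(5),φ(7)) = (1,4) ∈ E(G2) ✓
  (6,7) → (φ(6),φ(7)) = (1,7) ∈ E(G2) ✓
All 22 edges of G1 map to edges of G2, and |E(G1)| = |E(G2)| = 22, so φ is a bijection on edges as well as vertices. Hence G1 ≅ G2.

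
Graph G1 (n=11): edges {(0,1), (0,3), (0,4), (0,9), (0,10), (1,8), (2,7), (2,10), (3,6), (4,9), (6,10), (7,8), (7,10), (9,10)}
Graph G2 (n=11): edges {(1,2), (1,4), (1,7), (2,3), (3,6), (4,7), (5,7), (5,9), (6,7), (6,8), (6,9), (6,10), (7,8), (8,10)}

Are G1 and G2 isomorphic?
Yes, isomorphic

The graphs are isomorphic.
One valid mapping φ: V(G1) → V(G2): 0→6, 1→3, 2→4, 3→9, 4→10, 5→0, 6→5, 7→1, 8→2, 9→8, 10→7

Verify φ preserves adjacency — for each edge of G1, its image is an edge of G2:
  (0,1) → (φ(0),φ(1)) = (3,6) ∈ E(G2) ✓
  (0,3) → (φ(0),φ(3)) = (6,9) ∈ E(G2) ✓
  (0,4) → (φ(0),φ(4)) = (6,10) ∈ E(G2) ✓
  (0,9) → (φ(0),φ(9)) = (6,8) ∈ E(G2) ✓
  (0,10) → (φ(0),φ(10)) = (6,7) ∈ E(G2) ✓
  (1,8) → (φ(1),φ(8)) = (2,3) ∈ E(G2) ✓
  (2,7) → (φ(2),φ(7)) = (1,4) ∈ E(G2) ✓
  (2,10) → (φ(2),φ(10)) = (4,7) ∈ E(G2) ✓
  (3,6) → (φ(3),φ(6)) = (5,9) ∈ E(G2) ✓
  (4,9) → (φ(4),φ(9)) = (8,10) ∈ E(G2) ✓
  (6,10) → (φ(6),φ(10)) = (5,7) ∈ E(G2) ✓
  (7,8) → (φ(7),φ(8)) = (1,2) ∈ E(G2) ✓
  (7,10) → (φ(7),φ(10)) = (1,7) ∈ E(G2) ✓
  (9,10) → (φ(9),φ(10)) = (7,8) ∈ E(G2) ✓
All 14 edges of G1 map to edges of G2, and |E(G1)| = |E(G2)| = 14, so φ is a bijection on edges as well as vertices. Hence G1 ≅ G2.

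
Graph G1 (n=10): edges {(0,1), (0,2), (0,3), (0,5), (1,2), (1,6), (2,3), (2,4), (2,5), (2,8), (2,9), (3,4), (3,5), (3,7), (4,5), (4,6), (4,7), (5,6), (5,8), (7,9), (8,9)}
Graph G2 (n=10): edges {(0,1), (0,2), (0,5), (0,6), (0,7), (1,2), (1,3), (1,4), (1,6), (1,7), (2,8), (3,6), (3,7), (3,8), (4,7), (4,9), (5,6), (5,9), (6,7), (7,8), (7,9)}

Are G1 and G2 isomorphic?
Yes, isomorphic

The graphs are isomorphic.
One valid mapping φ: V(G1) → V(G2): 0→3, 1→8, 2→7, 3→6, 4→0, 5→1, 6→2, 7→5, 8→4, 9→9

Verify φ preserves adjacency — for each edge of G1, its image is an edge of G2:
  (0,1) → (φ(0),φ(1)) = (3,8) ∈ E(G2) ✓
  (0,2) → (φ(0),φ(2)) = (3,7) ∈ E(G2) ✓
  (0,3) → (φ(0),φ(3)) = (3,6) ∈ E(G2) ✓
  (0,5) → (φ(0),φ(5)) = (1,3) ∈ E(G2) ✓
  (1,2) → (φ(1),φ(2)) = (7,8) ∈ E(G2) ✓
  (1,6) → (φ(1),φ(6)) = (2,8) ∈ E(G2) ✓
  (2,3) → (φ(2),φ(3)) = (6,7) ∈ E(G2) ✓
  (2,4) → (φ(2),φ(4)) = (0,7) ∈ E(G2) ✓
  (2,5) → (φ(2),φ(5)) = (1,7) ∈ E(G2) ✓
  (2,8) → (φ(2),φ(8)) = (4,7) ∈ E(G2) ✓
  (2,9) → (φ(2),φ(9)) = (7,9) ∈ E(G2) ✓
  (3,4) → (φ(3),φ(4)) = (0,6) ∈ E(G2) ✓
  (3,5) → (φ(3),φ(5)) = (1,6) ∈ E(G2) ✓
  (3,7) → (φ(3),φ(7)) = (5,6) ∈ E(G2) ✓
  (4,5) → (φ(4),φ(5)) = (0,1) ∈ E(G2) ✓
  (4,6) → (φ(4),φ(6)) = (0,2) ∈ E(G2) ✓
  (4,7) → (φ(4),φ(7)) = (0,5) ∈ E(G2) ✓
  (5,6) → (φ(5),φ(6)) = (1,2) ∈ E(G2) ✓
  (5,8) → (φ(5),φ(8)) = (1,4) ∈ E(G2) ✓
  (7,9) → (φ(7),φ(9)) = (5,9) ∈ E(G2) ✓
  (8,9) → (φ(8),φ(9)) = (4,9) ∈ E(G2) ✓
All 21 edges of G1 map to edges of G2, and |E(G1)| = |E(G2)| = 21, so φ is a bijection on edges as well as vertices. Hence G1 ≅ G2.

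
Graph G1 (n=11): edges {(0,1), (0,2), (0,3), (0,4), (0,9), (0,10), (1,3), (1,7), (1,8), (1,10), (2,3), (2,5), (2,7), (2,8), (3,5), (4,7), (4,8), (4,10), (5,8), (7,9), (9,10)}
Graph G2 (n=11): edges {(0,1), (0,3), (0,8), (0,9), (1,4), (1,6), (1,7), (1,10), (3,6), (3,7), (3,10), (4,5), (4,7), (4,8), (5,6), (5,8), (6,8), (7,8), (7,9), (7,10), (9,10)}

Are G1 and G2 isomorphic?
Yes, isomorphic

The graphs are isomorphic.
One valid mapping φ: V(G1) → V(G2): 0→7, 1→1, 2→8, 3→4, 4→3, 5→5, 6→2, 7→0, 8→6, 9→9, 10→10

Verify φ preserves adjacency — for each edge of G1, its image is an edge of G2:
  (0,1) → (φ(0),φ(1)) = (1,7) ∈ E(G2) ✓
  (0,2) → (φ(0),φ(2)) = (7,8) ∈ E(G2) ✓
  (0,3) → (φ(0),φ(3)) = (4,7) ∈ E(G2) ✓
  (0,4) → (φ(0),φ(4)) = (3,7) ∈ E(G2) ✓
  (0,9) → (φ(0),φ(9)) = (7,9) ∈ E(G2) ✓
  (0,10) → (φ(0),φ(10)) = (7,10) ∈ E(G2) ✓
  (1,3) → (φ(1),φ(3)) = (1,4) ∈ E(G2) ✓
  (1,7) → (φ(1),φ(7)) = (0,1) ∈ E(G2) ✓
  (1,8) → (φ(1),φ(8)) = (1,6) ∈ E(G2) ✓
  (1,10) → (φ(1),φ(10)) = (1,10) ∈ E(G2) ✓
  (2,3) → (φ(2),φ(3)) = (4,8) ∈ E(G2) ✓
  (2,5) → (φ(2),φ(5)) = (5,8) ∈ E(G2) ✓
  (2,7) → (φ(2),φ(7)) = (0,8) ∈ E(G2) ✓
  (2,8) → (φ(2),φ(8)) = (6,8) ∈ E(G2) ✓
  (3,5) → (φ(3),φ(5)) = (4,5) ∈ E(G2) ✓
  (4,7) → (φ(4),φ(7)) = (0,3) ∈ E(G2) ✓
  (4,8) → (φ(4),φ(8)) = (3,6) ∈ E(G2) ✓
  (4,10) → (φ(4),φ(10)) = (3,10) ∈ E(G2) ✓
  (5,8) → (φ(5),φ(8)) = (5,6) ∈ E(G2) ✓
  (7,9) → (φ(7),φ(9)) = (0,9) ∈ E(G2) ✓
  (9,10) → (φ(9),φ(10)) = (9,10) ∈ E(G2) ✓
All 21 edges of G1 map to edges of G2, and |E(G1)| = |E(G2)| = 21, so φ is a bijection on edges as well as vertices. Hence G1 ≅ G2.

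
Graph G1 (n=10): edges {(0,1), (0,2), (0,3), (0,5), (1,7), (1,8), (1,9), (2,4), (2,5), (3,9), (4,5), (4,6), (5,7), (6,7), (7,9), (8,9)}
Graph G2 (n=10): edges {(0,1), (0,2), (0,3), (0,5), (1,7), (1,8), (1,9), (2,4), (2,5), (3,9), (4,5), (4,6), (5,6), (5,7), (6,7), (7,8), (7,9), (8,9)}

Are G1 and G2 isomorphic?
No, not isomorphic

The graphs are NOT isomorphic.

Counting edges: G1 has 16 edge(s); G2 has 18 edge(s).
Edge count is an isomorphism invariant (a bijection on vertices induces a bijection on edges), so differing edge counts rule out isomorphism.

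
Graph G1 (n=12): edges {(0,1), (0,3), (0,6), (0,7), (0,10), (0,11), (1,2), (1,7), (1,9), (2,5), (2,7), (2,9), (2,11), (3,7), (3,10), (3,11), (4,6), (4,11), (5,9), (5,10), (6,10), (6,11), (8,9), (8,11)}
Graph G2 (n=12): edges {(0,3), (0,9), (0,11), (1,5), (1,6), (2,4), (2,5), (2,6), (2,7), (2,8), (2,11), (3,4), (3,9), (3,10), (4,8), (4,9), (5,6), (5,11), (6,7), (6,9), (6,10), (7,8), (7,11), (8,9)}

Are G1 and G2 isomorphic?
Yes, isomorphic

The graphs are isomorphic.
One valid mapping φ: V(G1) → V(G2): 0→2, 1→4, 2→9, 3→7, 4→1, 5→0, 6→5, 7→8, 8→10, 9→3, 10→11, 11→6

Verify φ preserves adjacency — for each edge of G1, its image is an edge of G2:
  (0,1) → (φ(0),φ(1)) = (2,4) ∈ E(G2) ✓
  (0,3) → (φ(0),φ(3)) = (2,7) ∈ E(G2) ✓
  (0,6) → (φ(0),φ(6)) = (2,5) ∈ E(G2) ✓
  (0,7) → (φ(0),φ(7)) = (2,8) ∈ E(G2) ✓
  (0,10) → (φ(0),φ(10)) = (2,11) ∈ E(G2) ✓
  (0,11) → (φ(0),φ(11)) = (2,6) ∈ E(G2) ✓
  (1,2) → (φ(1),φ(2)) = (4,9) ∈ E(G2) ✓
  (1,7) → (φ(1),φ(7)) = (4,8) ∈ E(G2) ✓
  (1,9) → (φ(1),φ(9)) = (3,4) ∈ E(G2) ✓
  (2,5) → (φ(2),φ(5)) = (0,9) ∈ E(G2) ✓
  (2,7) → (φ(2),φ(7)) = (8,9) ∈ E(G2) ✓
  (2,9) → (φ(2),φ(9)) = (3,9) ∈ E(G2) ✓
  (2,11) → (φ(2),φ(11)) = (6,9) ∈ E(G2) ✓
  (3,7) → (φ(3),φ(7)) = (7,8) ∈ E(G2) ✓
  (3,10) → (φ(3),φ(10)) = (7,11) ∈ E(G2) ✓
  (3,11) → (φ(3),φ(11)) = (6,7) ∈ E(G2) ✓
  (4,6) → (φ(4),φ(6)) = (1,5) ∈ E(G2) ✓
  (4,11) → (φ(4),φ(11)) = (1,6) ∈ E(G2) ✓
  (5,9) → (φ(5),φ(9)) = (0,3) ∈ E(G2) ✓
  (5,10) → (φ(5),φ(10)) = (0,11) ∈ E(G2) ✓
  (6,10) → (φ(6),φ(10)) = (5,11) ∈ E(G2) ✓
  (6,11) → (φ(6),φ(11)) = (5,6) ∈ E(G2) ✓
  (8,9) → (φ(8),φ(9)) = (3,10) ∈ E(G2) ✓
  (8,11) → (φ(8),φ(11)) = (6,10) ∈ E(G2) ✓
All 24 edges of G1 map to edges of G2, and |E(G1)| = |E(G2)| = 24, so φ is a bijection on edges as well as vertices. Hence G1 ≅ G2.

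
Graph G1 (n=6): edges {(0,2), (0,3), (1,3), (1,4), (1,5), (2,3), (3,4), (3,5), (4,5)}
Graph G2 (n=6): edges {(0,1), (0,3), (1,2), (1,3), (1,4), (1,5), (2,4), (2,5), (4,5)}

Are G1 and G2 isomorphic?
Yes, isomorphic

The graphs are isomorphic.
One valid mapping φ: V(G1) → V(G2): 0→0, 1→2, 2→3, 3→1, 4→4, 5→5

Verify φ preserves adjacency — for each edge of G1, its image is an edge of G2:
  (0,2) → (φ(0),φ(2)) = (0,3) ∈ E(G2) ✓
  (0,3) → (φ(0),φ(3)) = (0,1) ∈ E(G2) ✓
  (1,3) → (φ(1),φ(3)) = (1,2) ∈ E(G2) ✓
  (1,4) → (φ(1),φ(4)) = (2,4) ∈ E(G2) ✓
  (1,5) → (φ(1),φ(5)) = (2,5) ∈ E(G2) ✓
  (2,3) → (φ(2),φ(3)) = (1,3) ∈ E(G2) ✓
  (3,4) → (φ(3),φ(4)) = (1,4) ∈ E(G2) ✓
  (3,5) → (φ(3),φ(5)) = (1,5) ∈ E(G2) ✓
  (4,5) → (φ(4),φ(5)) = (4,5) ∈ E(G2) ✓
All 9 edges of G1 map to edges of G2, and |E(G1)| = |E(G2)| = 9, so φ is a bijection on edges as well as vertices. Hence G1 ≅ G2.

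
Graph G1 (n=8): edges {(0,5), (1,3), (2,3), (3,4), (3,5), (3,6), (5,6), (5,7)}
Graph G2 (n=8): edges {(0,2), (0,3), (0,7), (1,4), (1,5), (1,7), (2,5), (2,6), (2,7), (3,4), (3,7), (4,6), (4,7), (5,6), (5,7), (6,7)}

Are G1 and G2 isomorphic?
No, not isomorphic

The graphs are NOT isomorphic.

Degrees in G1: deg(0)=1, deg(1)=1, deg(2)=1, deg(3)=5, deg(4)=1, deg(5)=4, deg(6)=2, deg(7)=1.
Sorted degree sequence of G1: [5, 4, 2, 1, 1, 1, 1, 1].
Degrees in G2: deg(0)=3, deg(1)=3, deg(2)=4, deg(3)=3, deg(4)=4, deg(5)=4, deg(6)=4, deg(7)=7.
Sorted degree sequence of G2: [7, 4, 4, 4, 4, 3, 3, 3].
The (sorted) degree sequence is an isomorphism invariant, so since G1 and G2 have different degree sequences they cannot be isomorphic.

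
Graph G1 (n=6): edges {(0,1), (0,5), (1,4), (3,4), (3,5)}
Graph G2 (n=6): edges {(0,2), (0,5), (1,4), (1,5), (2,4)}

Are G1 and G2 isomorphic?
Yes, isomorphic

The graphs are isomorphic.
One valid mapping φ: V(G1) → V(G2): 0→5, 1→0, 2→3, 3→4, 4→2, 5→1

Verify φ preserves adjacency — for each edge of G1, its image is an edge of G2:
  (0,1) → (φ(0),φ(1)) = (0,5) ∈ E(G2) ✓
  (0,5) → (φ(0),φ(5)) = (1,5) ∈ E(G2) ✓
  (1,4) → (φ(1),φ(4)) = (0,2) ∈ E(G2) ✓
  (3,4) → (φ(3),φ(4)) = (2,4) ∈ E(G2) ✓
  (3,5) → (φ(3),φ(5)) = (1,4) ∈ E(G2) ✓
All 5 edges of G1 map to edges of G2, and |E(G1)| = |E(G2)| = 5, so φ is a bijection on edges as well as vertices. Hence G1 ≅ G2.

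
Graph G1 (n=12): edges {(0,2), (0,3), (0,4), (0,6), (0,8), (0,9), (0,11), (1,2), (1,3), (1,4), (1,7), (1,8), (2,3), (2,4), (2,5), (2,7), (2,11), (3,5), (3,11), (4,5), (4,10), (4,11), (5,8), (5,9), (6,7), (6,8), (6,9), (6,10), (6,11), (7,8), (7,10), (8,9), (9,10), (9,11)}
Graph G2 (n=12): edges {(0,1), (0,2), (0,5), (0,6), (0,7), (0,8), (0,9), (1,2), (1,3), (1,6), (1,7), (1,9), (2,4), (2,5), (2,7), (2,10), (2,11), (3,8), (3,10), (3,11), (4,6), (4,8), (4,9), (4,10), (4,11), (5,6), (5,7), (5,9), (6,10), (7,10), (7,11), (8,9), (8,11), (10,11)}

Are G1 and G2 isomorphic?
Yes, isomorphic

The graphs are isomorphic.
One valid mapping φ: V(G1) → V(G2): 0→2, 1→9, 2→0, 3→5, 4→1, 5→6, 6→11, 7→8, 8→4, 9→10, 10→3, 11→7

Verify φ preserves adjacency — for each edge of G1, its image is an edge of G2:
  (0,2) → (φ(0),φ(2)) = (0,2) ∈ E(G2) ✓
  (0,3) → (φ(0),φ(3)) = (2,5) ∈ E(G2) ✓
  (0,4) → (φ(0),φ(4)) = (1,2) ∈ E(G2) ✓
  (0,6) → (φ(0),φ(6)) = (2,11) ∈ E(G2) ✓
  (0,8) → (φ(0),φ(8)) = (2,4) ∈ E(G2) ✓
  (0,9) → (φ(0),φ(9)) = (2,10) ∈ E(G2) ✓
  (0,11) → (φ(0),φ(11)) = (2,7) ∈ E(G2) ✓
  (1,2) → (φ(1),φ(2)) = (0,9) ∈ E(G2) ✓
  (1,3) → (φ(1),φ(3)) = (5,9) ∈ E(G2) ✓
  (1,4) → (φ(1),φ(4)) = (1,9) ∈ E(G2) ✓
  (1,7) → (φ(1),φ(7)) = (8,9) ∈ E(G2) ✓
  (1,8) → (φ(1),φ(8)) = (4,9) ∈ E(G2) ✓
  (2,3) → (φ(2),φ(3)) = (0,5) ∈ E(G2) ✓
  (2,4) → (φ(2),φ(4)) = (0,1) ∈ E(G2) ✓
  (2,5) → (φ(2),φ(5)) = (0,6) ∈ E(G2) ✓
  (2,7) → (φ(2),φ(7)) = (0,8) ∈ E(G2) ✓
  (2,11) → (φ(2),φ(11)) = (0,7) ∈ E(G2) ✓
  (3,5) → (φ(3),φ(5)) = (5,6) ∈ E(G2) ✓
  (3,11) → (φ(3),φ(11)) = (5,7) ∈ E(G2) ✓
  (4,5) → (φ(4),φ(5)) = (1,6) ∈ E(G2) ✓
  (4,10) → (φ(4),φ(10)) = (1,3) ∈ E(G2) ✓
  (4,11) → (φ(4),φ(11)) = (1,7) ∈ E(G2) ✓
  (5,8) → (φ(5),φ(8)) = (4,6) ∈ E(G2) ✓
  (5,9) → (φ(5),φ(9)) = (6,10) ∈ E(G2) ✓
  (6,7) → (φ(6),φ(7)) = (8,11) ∈ E(G2) ✓
  (6,8) → (φ(6),φ(8)) = (4,11) ∈ E(G2) ✓
  (6,9) → (φ(6),φ(9)) = (10,11) ∈ E(G2) ✓
  (6,10) → (φ(6),φ(10)) = (3,11) ∈ E(G2) ✓
  (6,11) → (φ(6),φ(11)) = (7,11) ∈ E(G2) ✓
  (7,8) → (φ(7),φ(8)) = (4,8) ∈ E(G2) ✓
  (7,10) → (φ(7),φ(10)) = (3,8) ∈ E(G2) ✓
  (8,9) → (φ(8),φ(9)) = (4,10) ∈ E(G2) ✓
  (9,10) → (φ(9),φ(10)) = (3,10) ∈ E(G2) ✓
  (9,11) → (φ(9),φ(11)) = (7,10) ∈ E(G2) ✓
All 34 edges of G1 map to edges of G2, and |E(G1)| = |E(G2)| = 34, so φ is a bijection on edges as well as vertices. Hence G1 ≅ G2.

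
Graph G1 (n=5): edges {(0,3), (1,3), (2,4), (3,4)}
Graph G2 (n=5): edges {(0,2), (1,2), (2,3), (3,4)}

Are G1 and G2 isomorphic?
Yes, isomorphic

The graphs are isomorphic.
One valid mapping φ: V(G1) → V(G2): 0→0, 1→1, 2→4, 3→2, 4→3

Verify φ preserves adjacency — for each edge of G1, its image is an edge of G2:
  (0,3) → (φ(0),φ(3)) = (0,2) ∈ E(G2) ✓
  (1,3) → (φ(1),φ(3)) = (1,2) ∈ E(G2) ✓
  (2,4) → (φ(2),φ(4)) = (3,4) ∈ E(G2) ✓
  (3,4) → (φ(3),φ(4)) = (2,3) ∈ E(G2) ✓
All 4 edges of G1 map to edges of G2, and |E(G1)| = |E(G2)| = 4, so φ is a bijection on edges as well as vertices. Hence G1 ≅ G2.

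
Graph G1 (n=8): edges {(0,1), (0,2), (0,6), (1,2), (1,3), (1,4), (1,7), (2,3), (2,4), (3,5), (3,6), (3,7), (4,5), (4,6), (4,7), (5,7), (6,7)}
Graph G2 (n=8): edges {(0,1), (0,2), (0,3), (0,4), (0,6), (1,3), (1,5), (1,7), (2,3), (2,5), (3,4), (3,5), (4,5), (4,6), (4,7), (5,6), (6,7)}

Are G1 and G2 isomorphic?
Yes, isomorphic

The graphs are isomorphic.
One valid mapping φ: V(G1) → V(G2): 0→7, 1→4, 2→6, 3→0, 4→5, 5→2, 6→1, 7→3

Verify φ preserves adjacency — for each edge of G1, its image is an edge of G2:
  (0,1) → (φ(0),φ(1)) = (4,7) ∈ E(G2) ✓
  (0,2) → (φ(0),φ(2)) = (6,7) ∈ E(G2) ✓
  (0,6) → (φ(0),φ(6)) = (1,7) ∈ E(G2) ✓
  (1,2) → (φ(1),φ(2)) = (4,6) ∈ E(G2) ✓
  (1,3) → (φ(1),φ(3)) = (0,4) ∈ E(G2) ✓
  (1,4) → (φ(1),φ(4)) = (4,5) ∈ E(G2) ✓
  (1,7) → (φ(1),φ(7)) = (3,4) ∈ E(G2) ✓
  (2,3) → (φ(2),φ(3)) = (0,6) ∈ E(G2) ✓
  (2,4) → (φ(2),φ(4)) = (5,6) ∈ E(G2) ✓
  (3,5) → (φ(3),φ(5)) = (0,2) ∈ E(G2) ✓
  (3,6) → (φ(3),φ(6)) = (0,1) ∈ E(G2) ✓
  (3,7) → (φ(3),φ(7)) = (0,3) ∈ E(G2) ✓
  (4,5) → (φ(4),φ(5)) = (2,5) ∈ E(G2) ✓
  (4,6) → (φ(4),φ(6)) = (1,5) ∈ E(G2) ✓
  (4,7) → (φ(4),φ(7)) = (3,5) ∈ E(G2) ✓
  (5,7) → (φ(5),φ(7)) = (2,3) ∈ E(G2) ✓
  (6,7) → (φ(6),φ(7)) = (1,3) ∈ E(G2) ✓
All 17 edges of G1 map to edges of G2, and |E(G1)| = |E(G2)| = 17, so φ is a bijection on edges as well as vertices. Hence G1 ≅ G2.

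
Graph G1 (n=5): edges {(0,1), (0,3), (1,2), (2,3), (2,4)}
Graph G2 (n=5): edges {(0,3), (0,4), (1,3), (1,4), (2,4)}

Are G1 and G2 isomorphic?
Yes, isomorphic

The graphs are isomorphic.
One valid mapping φ: V(G1) → V(G2): 0→3, 1→0, 2→4, 3→1, 4→2

Verify φ preserves adjacency — for each edge of G1, its image is an edge of G2:
  (0,1) → (φ(0),φ(1)) = (0,3) ∈ E(G2) ✓
  (0,3) → (φ(0),φ(3)) = (1,3) ∈ E(G2) ✓
  (1,2) → (φ(1),φ(2)) = (0,4) ∈ E(G2) ✓
  (2,3) → (φ(2),φ(3)) = (1,4) ∈ E(G2) ✓
  (2,4) → (φ(2),φ(4)) = (2,4) ∈ E(G2) ✓
All 5 edges of G1 map to edges of G2, and |E(G1)| = |E(G2)| = 5, so φ is a bijection on edges as well as vertices. Hence G1 ≅ G2.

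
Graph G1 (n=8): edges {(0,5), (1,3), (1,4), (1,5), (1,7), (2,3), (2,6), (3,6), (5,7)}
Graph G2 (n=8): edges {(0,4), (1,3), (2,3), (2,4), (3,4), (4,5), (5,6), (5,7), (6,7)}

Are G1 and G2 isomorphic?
Yes, isomorphic

The graphs are isomorphic.
One valid mapping φ: V(G1) → V(G2): 0→1, 1→4, 2→7, 3→5, 4→0, 5→3, 6→6, 7→2

Verify φ preserves adjacency — for each edge of G1, its image is an edge of G2:
  (0,5) → (φ(0),φ(5)) = (1,3) ∈ E(G2) ✓
  (1,3) → (φ(1),φ(3)) = (4,5) ∈ E(G2) ✓
  (1,4) → (φ(1),φ(4)) = (0,4) ∈ E(G2) ✓
  (1,5) → (φ(1),φ(5)) = (3,4) ∈ E(G2) ✓
  (1,7) → (φ(1),φ(7)) = (2,4) ∈ E(G2) ✓
  (2,3) → (φ(2),φ(3)) = (5,7) ∈ E(G2) ✓
  (2,6) → (φ(2),φ(6)) = (6,7) ∈ E(G2) ✓
  (3,6) → (φ(3),φ(6)) = (5,6) ∈ E(G2) ✓
  (5,7) → (φ(5),φ(7)) = (2,3) ∈ E(G2) ✓
All 9 edges of G1 map to edges of G2, and |E(G1)| = |E(G2)| = 9, so φ is a bijection on edges as well as vertices. Hence G1 ≅ G2.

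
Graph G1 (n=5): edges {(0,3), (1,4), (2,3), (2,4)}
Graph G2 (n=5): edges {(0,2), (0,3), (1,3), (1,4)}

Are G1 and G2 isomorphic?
Yes, isomorphic

The graphs are isomorphic.
One valid mapping φ: V(G1) → V(G2): 0→2, 1→4, 2→3, 3→0, 4→1

Verify φ preserves adjacency — for each edge of G1, its image is an edge of G2:
  (0,3) → (φ(0),φ(3)) = (0,2) ∈ E(G2) ✓
  (1,4) → (φ(1),φ(4)) = (1,4) ∈ E(G2) ✓
  (2,3) → (φ(2),φ(3)) = (0,3) ∈ E(G2) ✓
  (2,4) → (φ(2),φ(4)) = (1,3) ∈ E(G2) ✓
All 4 edges of G1 map to edges of G2, and |E(G1)| = |E(G2)| = 4, so φ is a bijection on edges as well as vertices. Hence G1 ≅ G2.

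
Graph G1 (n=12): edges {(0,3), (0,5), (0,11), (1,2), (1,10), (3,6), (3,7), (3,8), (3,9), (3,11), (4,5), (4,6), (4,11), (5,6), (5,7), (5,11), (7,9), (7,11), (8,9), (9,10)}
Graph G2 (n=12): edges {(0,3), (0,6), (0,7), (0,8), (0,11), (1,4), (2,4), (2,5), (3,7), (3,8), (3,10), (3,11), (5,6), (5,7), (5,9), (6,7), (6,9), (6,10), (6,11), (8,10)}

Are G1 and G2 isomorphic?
Yes, isomorphic

The graphs are isomorphic.
One valid mapping φ: V(G1) → V(G2): 0→11, 1→4, 2→1, 3→6, 4→8, 5→3, 6→10, 7→7, 8→9, 9→5, 10→2, 11→0

Verify φ preserves adjacency — for each edge of G1, its image is an edge of G2:
  (0,3) → (φ(0),φ(3)) = (6,11) ∈ E(G2) ✓
  (0,5) → (φ(0),φ(5)) = (3,11) ∈ E(G2) ✓
  (0,11) → (φ(0),φ(11)) = (0,11) ∈ E(G2) ✓
  (1,2) → (φ(1),φ(2)) = (1,4) ∈ E(G2) ✓
  (1,10) → (φ(1),φ(10)) = (2,4) ∈ E(G2) ✓
  (3,6) → (φ(3),φ(6)) = (6,10) ∈ E(G2) ✓
  (3,7) → (φ(3),φ(7)) = (6,7) ∈ E(G2) ✓
  (3,8) → (φ(3),φ(8)) = (6,9) ∈ E(G2) ✓
  (3,9) → (φ(3),φ(9)) = (5,6) ∈ E(G2) ✓
  (3,11) → (φ(3),φ(11)) = (0,6) ∈ E(G2) ✓
  (4,5) → (φ(4),φ(5)) = (3,8) ∈ E(G2) ✓
  (4,6) → (φ(4),φ(6)) = (8,10) ∈ E(G2) ✓
  (4,11) → (φ(4),φ(11)) = (0,8) ∈ E(G2) ✓
  (5,6) → (φ(5),φ(6)) = (3,10) ∈ E(G2) ✓
  (5,7) → (φ(5),φ(7)) = (3,7) ∈ E(G2) ✓
  (5,11) → (φ(5),φ(11)) = (0,3) ∈ E(G2) ✓
  (7,9) → (φ(7),φ(9)) = (5,7) ∈ E(G2) ✓
  (7,11) → (φ(7),φ(11)) = (0,7) ∈ E(G2) ✓
  (8,9) → (φ(8),φ(9)) = (5,9) ∈ E(G2) ✓
  (9,10) → (φ(9),φ(10)) = (2,5) ∈ E(G2) ✓
All 20 edges of G1 map to edges of G2, and |E(G1)| = |E(G2)| = 20, so φ is a bijection on edges as well as vertices. Hence G1 ≅ G2.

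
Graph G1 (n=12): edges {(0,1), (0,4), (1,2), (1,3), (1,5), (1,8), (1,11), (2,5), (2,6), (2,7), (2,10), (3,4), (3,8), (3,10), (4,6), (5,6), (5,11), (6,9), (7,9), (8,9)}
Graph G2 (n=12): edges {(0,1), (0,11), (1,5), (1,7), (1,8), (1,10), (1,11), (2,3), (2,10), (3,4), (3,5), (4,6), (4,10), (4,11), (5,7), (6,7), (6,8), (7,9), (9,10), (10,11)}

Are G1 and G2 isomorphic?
Yes, isomorphic

The graphs are isomorphic.
One valid mapping φ: V(G1) → V(G2): 0→8, 1→1, 2→10, 3→7, 4→6, 5→11, 6→4, 7→2, 8→5, 9→3, 10→9, 11→0

Verify φ preserves adjacency — for each edge of G1, its image is an edge of G2:
  (0,1) → (φ(0),φ(1)) = (1,8) ∈ E(G2) ✓
  (0,4) → (φ(0),φ(4)) = (6,8) ∈ E(G2) ✓
  (1,2) → (φ(1),φ(2)) = (1,10) ∈ E(G2) ✓
  (1,3) → (φ(1),φ(3)) = (1,7) ∈ E(G2) ✓
  (1,5) → (φ(1),φ(5)) = (1,11) ∈ E(G2) ✓
  (1,8) → (φ(1),φ(8)) = (1,5) ∈ E(G2) ✓
  (1,11) → (φ(1),φ(11)) = (0,1) ∈ E(G2) ✓
  (2,5) → (φ(2),φ(5)) = (10,11) ∈ E(G2) ✓
  (2,6) → (φ(2),φ(6)) = (4,10) ∈ E(G2) ✓
  (2,7) → (φ(2),φ(7)) = (2,10) ∈ E(G2) ✓
  (2,10) → (φ(2),φ(10)) = (9,10) ∈ E(G2) ✓
  (3,4) → (φ(3),φ(4)) = (6,7) ∈ E(G2) ✓
  (3,8) → (φ(3),φ(8)) = (5,7) ∈ E(G2) ✓
  (3,10) → (φ(3),φ(10)) = (7,9) ∈ E(G2) ✓
  (4,6) → (φ(4),φ(6)) = (4,6) ∈ E(G2) ✓
  (5,6) → (φ(5),φ(6)) = (4,11) ∈ E(G2) ✓
  (5,11) → (φ(5),φ(11)) = (0,11) ∈ E(G2) ✓
  (6,9) → (φ(6),φ(9)) = (3,4) ∈ E(G2) ✓
  (7,9) → (φ(7),φ(9)) = (2,3) ∈ E(G2) ✓
  (8,9) → (φ(8),φ(9)) = (3,5) ∈ E(G2) ✓
All 20 edges of G1 map to edges of G2, and |E(G1)| = |E(G2)| = 20, so φ is a bijection on edges as well as vertices. Hence G1 ≅ G2.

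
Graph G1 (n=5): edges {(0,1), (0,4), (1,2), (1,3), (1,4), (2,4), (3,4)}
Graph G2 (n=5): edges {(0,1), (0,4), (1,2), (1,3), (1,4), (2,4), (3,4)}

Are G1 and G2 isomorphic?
Yes, isomorphic

The graphs are isomorphic.
One valid mapping φ: V(G1) → V(G2): 0→0, 1→4, 2→2, 3→3, 4→1

Verify φ preserves adjacency — for each edge of G1, its image is an edge of G2:
  (0,1) → (φ(0),φ(1)) = (0,4) ∈ E(G2) ✓
  (0,4) → (φ(0),φ(4)) = (0,1) ∈ E(G2) ✓
  (1,2) → (φ(1),φ(2)) = (2,4) ∈ E(G2) ✓
  (1,3) → (φ(1),φ(3)) = (3,4) ∈ E(G2) ✓
  (1,4) → (φ(1),φ(4)) = (1,4) ∈ E(G2) ✓
  (2,4) → (φ(2),φ(4)) = (1,2) ∈ E(G2) ✓
  (3,4) → (φ(3),φ(4)) = (1,3) ∈ E(G2) ✓
All 7 edges of G1 map to edges of G2, and |E(G1)| = |E(G2)| = 7, so φ is a bijection on edges as well as vertices. Hence G1 ≅ G2.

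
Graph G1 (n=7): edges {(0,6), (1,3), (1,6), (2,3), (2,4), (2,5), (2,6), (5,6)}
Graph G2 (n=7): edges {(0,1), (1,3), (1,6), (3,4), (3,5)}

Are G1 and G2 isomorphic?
No, not isomorphic

The graphs are NOT isomorphic.

Connected components of G1: 1 component(s) with vertex sets [[0, 1, 2, 3, 4, 5, 6]], sizes [7].
Connected components of G2: 2 component(s) with vertex sets [[2], [0, 1, 3, 4, 5, 6]], sizes [1, 6].
The number of connected components (and the multiset of component sizes) is an isomorphism invariant — an isomorphism maps each component of G1 bijectively onto a component of G2. Since G1 has 1 component(s) and G2 has 2, they cannot be isomorphic.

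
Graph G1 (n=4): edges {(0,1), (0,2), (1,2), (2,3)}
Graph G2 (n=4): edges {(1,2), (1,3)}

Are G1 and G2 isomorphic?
No, not isomorphic

The graphs are NOT isomorphic.

Connected components of G1: 1 component(s) with vertex sets [[0, 1, 2, 3]], sizes [4].
Connected components of G2: 2 component(s) with vertex sets [[0], [1, 2, 3]], sizes [1, 3].
The number of connected components (and the multiset of component sizes) is an isomorphism invariant — an isomorphism maps each component of G1 bijectively onto a component of G2. Since G1 has 1 component(s) and G2 has 2, they cannot be isomorphic.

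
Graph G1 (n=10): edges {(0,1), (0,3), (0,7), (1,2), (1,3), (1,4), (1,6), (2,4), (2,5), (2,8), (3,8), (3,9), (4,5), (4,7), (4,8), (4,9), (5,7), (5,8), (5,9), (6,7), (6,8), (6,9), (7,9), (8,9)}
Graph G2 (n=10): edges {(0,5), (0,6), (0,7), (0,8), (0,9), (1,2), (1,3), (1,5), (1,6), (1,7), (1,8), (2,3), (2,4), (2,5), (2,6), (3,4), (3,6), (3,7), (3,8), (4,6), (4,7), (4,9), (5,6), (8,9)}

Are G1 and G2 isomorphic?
Yes, isomorphic

The graphs are isomorphic.
One valid mapping φ: V(G1) → V(G2): 0→9, 1→0, 2→5, 3→8, 4→6, 5→2, 6→7, 7→4, 8→1, 9→3

Verify φ preserves adjacency — for each edge of G1, its image is an edge of G2:
  (0,1) → (φ(0),φ(1)) = (0,9) ∈ E(G2) ✓
  (0,3) → (φ(0),φ(3)) = (8,9) ∈ E(G2) ✓
  (0,7) → (φ(0),φ(7)) = (4,9) ∈ E(G2) ✓
  (1,2) → (φ(1),φ(2)) = (0,5) ∈ E(G2) ✓
  (1,3) → (φ(1),φ(3)) = (0,8) ∈ E(G2) ✓
  (1,4) → (φ(1),φ(4)) = (0,6) ∈ E(G2) ✓
  (1,6) → (φ(1),φ(6)) = (0,7) ∈ E(G2) ✓
  (2,4) → (φ(2),φ(4)) = (5,6) ∈ E(G2) ✓
  (2,5) → (φ(2),φ(5)) = (2,5) ∈ E(G2) ✓
  (2,8) → (φ(2),φ(8)) = (1,5) ∈ E(G2) ✓
  (3,8) → (φ(3),φ(8)) = (1,8) ∈ E(G2) ✓
  (3,9) → (φ(3),φ(9)) = (3,8) ∈ E(G2) ✓
  (4,5) → (φ(4),φ(5)) = (2,6) ∈ E(G2) ✓
  (4,7) → (φ(4),φ(7)) = (4,6) ∈ E(G2) ✓
  (4,8) → (φ(4),φ(8)) = (1,6) ∈ E(G2) ✓
  (4,9) → (φ(4),φ(9)) = (3,6) ∈ E(G2) ✓
  (5,7) → (φ(5),φ(7)) = (2,4) ∈ E(G2) ✓
  (5,8) → (φ(5),φ(8)) = (1,2) ∈ E(G2) ✓
  (5,9) → (φ(5),φ(9)) = (2,3) ∈ E(G2) ✓
  (6,7) → (φ(6),φ(7)) = (4,7) ∈ E(G2) ✓
  (6,8) → (φ(6),φ(8)) = (1,7) ∈ E(G2) ✓
  (6,9) → (φ(6),φ(9)) = (3,7) ∈ E(G2) ✓
  (7,9) → (φ(7),φ(9)) = (3,4) ∈ E(G2) ✓
  (8,9) → (φ(8),φ(9)) = (1,3) ∈ E(G2) ✓
All 24 edges of G1 map to edges of G2, and |E(G1)| = |E(G2)| = 24, so φ is a bijection on edges as well as vertices. Hence G1 ≅ G2.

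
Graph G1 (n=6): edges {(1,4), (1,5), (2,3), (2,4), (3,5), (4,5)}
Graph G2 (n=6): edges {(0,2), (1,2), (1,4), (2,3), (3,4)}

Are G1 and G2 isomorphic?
No, not isomorphic

The graphs are NOT isomorphic.

Degrees in G1: deg(0)=0, deg(1)=2, deg(2)=2, deg(3)=2, deg(4)=3, deg(5)=3.
Sorted degree sequence of G1: [3, 3, 2, 2, 2, 0].
Degrees in G2: deg(0)=1, deg(1)=2, deg(2)=3, deg(3)=2, deg(4)=2, deg(5)=0.
Sorted degree sequence of G2: [3, 2, 2, 2, 1, 0].
The (sorted) degree sequence is an isomorphism invariant, so since G1 and G2 have different degree sequences they cannot be isomorphic.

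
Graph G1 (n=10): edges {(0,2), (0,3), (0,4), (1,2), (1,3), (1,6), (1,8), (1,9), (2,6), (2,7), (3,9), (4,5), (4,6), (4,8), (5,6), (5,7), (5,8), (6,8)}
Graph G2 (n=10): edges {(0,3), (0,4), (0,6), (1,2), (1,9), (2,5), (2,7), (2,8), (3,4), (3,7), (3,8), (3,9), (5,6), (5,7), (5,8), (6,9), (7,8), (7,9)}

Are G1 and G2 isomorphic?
Yes, isomorphic

The graphs are isomorphic.
One valid mapping φ: V(G1) → V(G2): 0→6, 1→3, 2→9, 3→0, 4→5, 5→2, 6→7, 7→1, 8→8, 9→4

Verify φ preserves adjacency — for each edge of G1, its image is an edge of G2:
  (0,2) → (φ(0),φ(2)) = (6,9) ∈ E(G2) ✓
  (0,3) → (φ(0),φ(3)) = (0,6) ∈ E(G2) ✓
  (0,4) → (φ(0),φ(4)) = (5,6) ∈ E(G2) ✓
  (1,2) → (φ(1),φ(2)) = (3,9) ∈ E(G2) ✓
  (1,3) → (φ(1),φ(3)) = (0,3) ∈ E(G2) ✓
  (1,6) → (φ(1),φ(6)) = (3,7) ∈ E(G2) ✓
  (1,8) → (φ(1),φ(8)) = (3,8) ∈ E(G2) ✓
  (1,9) → (φ(1),φ(9)) = (3,4) ∈ E(G2) ✓
  (2,6) → (φ(2),φ(6)) = (7,9) ∈ E(G2) ✓
  (2,7) → (φ(2),φ(7)) = (1,9) ∈ E(G2) ✓
  (3,9) → (φ(3),φ(9)) = (0,4) ∈ E(G2) ✓
  (4,5) → (φ(4),φ(5)) = (2,5) ∈ E(G2) ✓
  (4,6) → (φ(4),φ(6)) = (5,7) ∈ E(G2) ✓
  (4,8) → (φ(4),φ(8)) = (5,8) ∈ E(G2) ✓
  (5,6) → (φ(5),φ(6)) = (2,7) ∈ E(G2) ✓
  (5,7) → (φ(5),φ(7)) = (1,2) ∈ E(G2) ✓
  (5,8) → (φ(5),φ(8)) = (2,8) ∈ E(G2) ✓
  (6,8) → (φ(6),φ(8)) = (7,8) ∈ E(G2) ✓
All 18 edges of G1 map to edges of G2, and |E(G1)| = |E(G2)| = 18, so φ is a bijection on edges as well as vertices. Hence G1 ≅ G2.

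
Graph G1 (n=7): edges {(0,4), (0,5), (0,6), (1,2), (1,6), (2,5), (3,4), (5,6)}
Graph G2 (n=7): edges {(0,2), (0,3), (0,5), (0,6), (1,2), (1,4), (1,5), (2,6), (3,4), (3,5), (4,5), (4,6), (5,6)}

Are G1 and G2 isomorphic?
No, not isomorphic

The graphs are NOT isomorphic.

Degrees in G1: deg(0)=3, deg(1)=2, deg(2)=2, deg(3)=1, deg(4)=2, deg(5)=3, deg(6)=3.
Sorted degree sequence of G1: [3, 3, 3, 2, 2, 2, 1].
Degrees in G2: deg(0)=4, deg(1)=3, deg(2)=3, deg(3)=3, deg(4)=4, deg(5)=5, deg(6)=4.
Sorted degree sequence of G2: [5, 4, 4, 4, 3, 3, 3].
The (sorted) degree sequence is an isomorphism invariant, so since G1 and G2 have different degree sequences they cannot be isomorphic.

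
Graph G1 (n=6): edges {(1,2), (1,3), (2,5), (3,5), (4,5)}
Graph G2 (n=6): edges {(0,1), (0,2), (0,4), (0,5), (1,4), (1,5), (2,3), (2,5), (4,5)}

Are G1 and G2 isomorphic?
No, not isomorphic

The graphs are NOT isomorphic.

Counting triangles (3-cliques): G1 has 0, G2 has 5.
Triangle count is an isomorphism invariant, so differing triangle counts rule out isomorphism.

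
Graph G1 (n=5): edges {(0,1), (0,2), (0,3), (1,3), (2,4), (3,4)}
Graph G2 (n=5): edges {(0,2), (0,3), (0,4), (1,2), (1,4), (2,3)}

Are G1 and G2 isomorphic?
Yes, isomorphic

The graphs are isomorphic.
One valid mapping φ: V(G1) → V(G2): 0→2, 1→3, 2→1, 3→0, 4→4

Verify φ preserves adjacency — for each edge of G1, its image is an edge of G2:
  (0,1) → (φ(0),φ(1)) = (2,3) ∈ E(G2) ✓
  (0,2) → (φ(0),φ(2)) = (1,2) ∈ E(G2) ✓
  (0,3) → (φ(0),φ(3)) = (0,2) ∈ E(G2) ✓
  (1,3) → (φ(1),φ(3)) = (0,3) ∈ E(G2) ✓
  (2,4) → (φ(2),φ(4)) = (1,4) ∈ E(G2) ✓
  (3,4) → (φ(3),φ(4)) = (0,4) ∈ E(G2) ✓
All 6 edges of G1 map to edges of G2, and |E(G1)| = |E(G2)| = 6, so φ is a bijection on edges as well as vertices. Hence G1 ≅ G2.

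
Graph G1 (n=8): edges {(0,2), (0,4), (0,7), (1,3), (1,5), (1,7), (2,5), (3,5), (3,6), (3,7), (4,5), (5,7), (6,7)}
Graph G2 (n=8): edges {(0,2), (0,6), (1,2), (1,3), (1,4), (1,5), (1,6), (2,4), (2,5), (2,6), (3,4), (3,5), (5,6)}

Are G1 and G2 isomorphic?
No, not isomorphic

The graphs are NOT isomorphic.

Counting triangles (3-cliques): G1 has 5, G2 has 8.
Triangle count is an isomorphism invariant, so differing triangle counts rule out isomorphism.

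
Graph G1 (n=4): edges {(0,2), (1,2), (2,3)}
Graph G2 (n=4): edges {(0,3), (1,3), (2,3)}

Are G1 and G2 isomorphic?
Yes, isomorphic

The graphs are isomorphic.
One valid mapping φ: V(G1) → V(G2): 0→1, 1→2, 2→3, 3→0

Verify φ preserves adjacency — for each edge of G1, its image is an edge of G2:
  (0,2) → (φ(0),φ(2)) = (1,3) ∈ E(G2) ✓
  (1,2) → (φ(1),φ(2)) = (2,3) ∈ E(G2) ✓
  (2,3) → (φ(2),φ(3)) = (0,3) ∈ E(G2) ✓
All 3 edges of G1 map to edges of G2, and |E(G1)| = |E(G2)| = 3, so φ is a bijection on edges as well as vertices. Hence G1 ≅ G2.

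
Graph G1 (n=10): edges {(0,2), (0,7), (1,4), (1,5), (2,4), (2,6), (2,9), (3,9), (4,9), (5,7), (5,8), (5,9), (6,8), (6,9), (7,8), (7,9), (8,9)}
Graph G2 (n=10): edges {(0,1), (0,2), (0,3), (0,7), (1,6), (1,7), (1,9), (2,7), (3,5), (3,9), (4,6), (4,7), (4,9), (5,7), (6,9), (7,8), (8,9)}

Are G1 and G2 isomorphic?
No, not isomorphic

The graphs are NOT isomorphic.

Degrees in G1: deg(0)=2, deg(1)=2, deg(2)=4, deg(3)=1, deg(4)=3, deg(5)=4, deg(6)=3, deg(7)=4, deg(8)=4, deg(9)=7.
Sorted degree sequence of G1: [7, 4, 4, 4, 4, 3, 3, 2, 2, 1].
Degrees in G2: deg(0)=4, deg(1)=4, deg(2)=2, deg(3)=3, deg(4)=3, deg(5)=2, deg(6)=3, deg(7)=6, deg(8)=2, deg(9)=5.
Sorted degree sequence of G2: [6, 5, 4, 4, 3, 3, 3, 2, 2, 2].
The (sorted) degree sequence is an isomorphism invariant, so since G1 and G2 have different degree sequences they cannot be isomorphic.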